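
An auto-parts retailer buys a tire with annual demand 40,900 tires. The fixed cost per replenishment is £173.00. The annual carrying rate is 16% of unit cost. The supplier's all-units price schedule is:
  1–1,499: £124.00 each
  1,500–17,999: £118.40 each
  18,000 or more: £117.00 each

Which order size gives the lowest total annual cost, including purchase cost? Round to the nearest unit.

Holding cost per unit per year at price C is H = 0.16·C.
For each price level, check whether its EOQ is feasible; otherwise the best quantity at that price is the breakpoint.
EOQ at £124.00 = 844.6 (feasible in tier 1): TC = 40,900×£124.00 + (40,900/844.6)×173 + (844.6/2)×0.16×£124.00 = £5,088,356.01.
EOQ at £118.40 = 864.3 < 1500, so use break Q=1500: TC = 40,900×£118.40 + (40,900/1500.0)×173 + (1500.0/2)×0.16×£118.40 = £4,861,485.13.
EOQ at £117.00 = 869.5 < 18000, so use break Q=18000: TC = 40,900×£117.00 + (40,900/18000.0)×173 + (18000.0/2)×0.16×£117.00 = £4,954,173.09.
Lowest total cost is £4,861,485.13 at Q = 1500.0.

Q* ≈ 1,500 tires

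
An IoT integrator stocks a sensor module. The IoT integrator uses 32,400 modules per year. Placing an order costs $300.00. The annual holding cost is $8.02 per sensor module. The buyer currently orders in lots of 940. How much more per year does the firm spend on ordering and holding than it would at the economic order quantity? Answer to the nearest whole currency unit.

Extra cost ≈ $1,623 per year

EOQ = √(2DS/H) = √(2 × 32,400 × 300 / 8.02) ≈ 1556.90.
Cost at Q* = (D/Q*)S + (Q*/2)H = √(2DSH) ≈ $12,486.34.
Cost at Q = 940: (32,400/940)×300 + (940/2)×8.02 = $10,340.43 + $3,769.40 = $14,109.83.
Excess = $14,109.83 − $12,486.34 = $1,623.48.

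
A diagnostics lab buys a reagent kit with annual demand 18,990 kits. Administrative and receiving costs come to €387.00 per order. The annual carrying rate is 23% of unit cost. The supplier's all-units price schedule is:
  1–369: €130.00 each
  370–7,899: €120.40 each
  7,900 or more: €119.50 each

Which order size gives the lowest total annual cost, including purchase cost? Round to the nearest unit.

Holding cost per unit per year at price C is H = 0.23·C.
Candidates are each tier's EOQ (if it falls in that tier) and each price-break quantity.
Tier 1 (€130.00): EOQ = 701.1 exceeds tier's upper bound 369, so this tier is dominated.
EOQ at €120.40 = 728.5 (feasible in tier 2): TC = 18,990×€120.40 + (18,990/728.5)×387 + (728.5/2)×0.23×€120.40 = €2,306,570.84.
EOQ at €119.50 = 731.3 < 7900, so use break Q=7900: TC = 18,990×€119.50 + (18,990/7900.0)×387 + (7900.0/2)×0.23×€119.50 = €2,378,801.02.
Lowest total cost is €2,306,570.84 at Q = 728.5.

Q* ≈ 729 kits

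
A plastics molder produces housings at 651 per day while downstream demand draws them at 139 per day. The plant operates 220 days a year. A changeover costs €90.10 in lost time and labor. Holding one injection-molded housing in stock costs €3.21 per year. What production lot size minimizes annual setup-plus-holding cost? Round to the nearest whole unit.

Annual demand D = 139 × 220 = 30,580.
Production build-up factor (1 − d/p) = 1 − 139/651 = 0.7865.
Q* = √(2DS / (H(1 − d/p))) = √(2 × 30,580 × 90.1 / (3.21 × 0.7865)).
= √(5,510,516 / 2.5246) ≈ 1477.404.

Q* ≈ 1,477 housings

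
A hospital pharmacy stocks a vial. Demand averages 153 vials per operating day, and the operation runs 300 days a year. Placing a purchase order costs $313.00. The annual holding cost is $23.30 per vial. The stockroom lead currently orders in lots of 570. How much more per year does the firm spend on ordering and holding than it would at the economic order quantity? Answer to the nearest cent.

Extra cost ≈ $5,970.77 per year

Annual demand D = 153 × 300 = 45,900.
EOQ = √(2DS/H) = √(2 × 45,900 × 313 / 23.3) ≈ 1110.49.
Cost at Q* = (D/Q*)S + (Q*/2)H = √(2DSH) ≈ $25,874.47.
Cost at Q = 570: (45,900/570)×313 + (570/2)×23.3 = $25,204.74 + $6,640.50 = $31,845.24.
Excess = $31,845.24 − $25,874.47 = $5,970.77.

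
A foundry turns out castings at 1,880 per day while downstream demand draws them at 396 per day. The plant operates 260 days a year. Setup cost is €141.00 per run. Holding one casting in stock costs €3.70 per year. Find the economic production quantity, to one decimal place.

Annual demand D = 396 × 260 = 102,960.
Production build-up factor (1 − d/p) = 1 − 396/1,880 = 0.7894.
Q* = √(2DS / (H(1 − d/p))) = √(2 × 102,960 × 141 / (3.7 × 0.7894)).
= √(29,034,720 / 2.9206) ≈ 3152.971.

Q* ≈ 3,153.0 castings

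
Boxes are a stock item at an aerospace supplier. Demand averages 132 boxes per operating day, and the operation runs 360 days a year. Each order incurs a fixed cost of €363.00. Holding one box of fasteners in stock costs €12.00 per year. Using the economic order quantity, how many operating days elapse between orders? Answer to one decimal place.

Annual demand D = 132 × 360 = 47,520.
Q* = √(2DS/H) = √(2 × 47,520 × 363 / 12) ≈ 1695.57.
Cycle time = Q*/D × 360 = 1695.57 / 47,520 × 360 ≈ 12.845 days.

T ≈ 12.8 days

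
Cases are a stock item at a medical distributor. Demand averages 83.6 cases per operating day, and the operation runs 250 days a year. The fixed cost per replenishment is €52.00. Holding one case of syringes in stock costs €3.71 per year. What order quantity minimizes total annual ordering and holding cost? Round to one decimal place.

Annual demand D = 83.6 × 250 = 20,900.
EOQ = √(2DS / H) = √(2 × 20,900 × 52 / 3.71).
= √(2,173,600 / 3.71) = √585,876.0108 ≈ 765.425.

Q* ≈ 765.4 cases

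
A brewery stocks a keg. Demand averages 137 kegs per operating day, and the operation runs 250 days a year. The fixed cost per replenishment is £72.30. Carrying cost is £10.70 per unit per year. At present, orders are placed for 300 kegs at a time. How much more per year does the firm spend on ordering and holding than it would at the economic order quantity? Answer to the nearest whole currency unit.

Annual demand D = 137 × 250 = 34,250.
EOQ = √(2DS/H) = √(2 × 34,250 × 72.3 / 10.7) ≈ 680.33.
Cost at Q* = (D/Q*)S + (Q*/2)H = √(2DSH) ≈ £7,279.58.
Cost at Q = 300: (34,250/300)×72.3 + (300/2)×10.7 = £8,254.25 + £1,605.00 = £9,859.25.
Excess = £9,859.25 − £7,279.58 = £2,579.67.

Extra cost ≈ £2,580 per year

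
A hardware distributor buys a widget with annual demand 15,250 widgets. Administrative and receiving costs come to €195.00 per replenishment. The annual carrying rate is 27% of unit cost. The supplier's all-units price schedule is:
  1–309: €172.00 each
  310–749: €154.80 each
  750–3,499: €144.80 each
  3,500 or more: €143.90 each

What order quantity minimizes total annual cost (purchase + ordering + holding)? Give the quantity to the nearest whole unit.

Q* ≈ 750 widgets

Holding cost per unit per year at price C is H = 0.27·C.
Evaluate total cost at each tier's feasible EOQ or, if the EOQ is below the tier, at the tier's minimum quantity.
Tier 1 (€172.00): EOQ = 357.9 exceeds tier's upper bound 309, so this tier is dominated.
EOQ at €154.80 = 377.2 (feasible in tier 2): TC = 15,250×€154.80 + (15,250/377.2)×195 + (377.2/2)×0.27×€154.80 = €2,376,466.47.
EOQ at €144.80 = 390.0 < 750, so use break Q=750: TC = 15,250×€144.80 + (15,250/750.0)×195 + (750.0/2)×0.27×€144.80 = €2,226,826.00.
EOQ at €143.90 = 391.3 < 3500, so use break Q=3500: TC = 15,250×€143.90 + (15,250/3500.0)×195 + (3500.0/2)×0.27×€143.90 = €2,263,317.39.
Lowest total cost is €2,226,826.00 at Q = 750.0.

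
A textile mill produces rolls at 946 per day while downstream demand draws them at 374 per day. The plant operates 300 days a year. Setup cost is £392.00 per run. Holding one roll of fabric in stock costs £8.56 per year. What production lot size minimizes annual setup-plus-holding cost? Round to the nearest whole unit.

Annual demand D = 374 × 300 = 112,200.
Production build-up factor (1 − d/p) = 1 − 374/946 = 0.6047.
Q* = √(2DS / (H(1 − d/p))) = √(2 × 112,200 × 392 / (8.56 × 0.6047)).
= √(87,964,800 / 5.1758) ≈ 4122.542.

Q* ≈ 4,123 rolls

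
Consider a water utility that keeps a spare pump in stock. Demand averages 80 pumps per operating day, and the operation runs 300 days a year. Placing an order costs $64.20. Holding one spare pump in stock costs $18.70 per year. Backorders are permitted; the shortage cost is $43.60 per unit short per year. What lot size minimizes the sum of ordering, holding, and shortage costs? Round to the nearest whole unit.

Q* ≈ 485 pumps

Annual demand D = 80 × 300 = 24,000.
With planned backorders, Q* = √(2DS/H) · √((H+B)/B).
√(2DS/H) = √(2 × 24,000 × 64.2 / 18.7) = 405.945.
√((H+B)/B) = √((18.7+43.6)/43.6) = 1.1954.
Q* ≈ 485.253.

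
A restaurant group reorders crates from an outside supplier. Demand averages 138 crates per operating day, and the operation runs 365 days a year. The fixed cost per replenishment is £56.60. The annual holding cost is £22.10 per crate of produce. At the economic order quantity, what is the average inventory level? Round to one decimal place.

Average inventory ≈ 254.0 crates

Annual demand D = 138 × 365 = 50,370.
EOQ = √(2DS/H) = √(2 × 50,370 × 56.6 / 22.1) ≈ 507.94.
Average inventory = Q*/2 ≈ 507.94 / 2 = 253.970.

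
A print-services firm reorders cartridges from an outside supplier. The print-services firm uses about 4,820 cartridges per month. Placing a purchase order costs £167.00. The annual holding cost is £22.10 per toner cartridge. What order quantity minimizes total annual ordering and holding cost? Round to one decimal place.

Q* ≈ 935.0 cartridges

Annual demand D = 4,820 × 12 = 57,840.
EOQ = √(2DS / H) = √(2 × 57,840 × 167 / 22.1).
= √(19,318,560 / 22.1) = √874,142.9864 ≈ 934.956.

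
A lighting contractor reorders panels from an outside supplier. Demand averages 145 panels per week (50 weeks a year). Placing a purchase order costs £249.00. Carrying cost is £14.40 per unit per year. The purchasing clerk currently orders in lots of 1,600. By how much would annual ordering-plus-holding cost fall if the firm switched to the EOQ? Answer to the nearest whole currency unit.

Extra cost ≈ £5,438 per year

Annual demand D = 145 × 50 = 7,250.
EOQ = √(2DS/H) = √(2 × 7,250 × 249 / 14.4) ≈ 500.73.
Cost at Q* = (D/Q*)S + (Q*/2)H = √(2DSH) ≈ £7,210.49.
Cost at Q = 1,600: (7,250/1,600)×249 + (1,600/2)×14.4 = £1,128.28 + £11,520.00 = £12,648.28.
Excess = £12,648.28 − £7,210.49 = £5,437.79.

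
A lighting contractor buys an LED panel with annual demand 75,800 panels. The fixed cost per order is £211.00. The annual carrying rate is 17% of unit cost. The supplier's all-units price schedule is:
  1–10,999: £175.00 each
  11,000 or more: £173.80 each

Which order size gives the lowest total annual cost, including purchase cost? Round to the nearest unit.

Holding cost per unit per year at price C is H = 0.17·C.
Evaluate total cost at each tier's feasible EOQ or, if the EOQ is below the tier, at the tier's minimum quantity.
EOQ at £175.00 = 1036.9 (feasible in tier 1): TC = 75,800×£175.00 + (75,800/1036.9)×211 + (1036.9/2)×0.17×£175.00 = £13,295,848.52.
EOQ at £173.80 = 1040.5 < 11000, so use break Q=11000: TC = 75,800×£173.80 + (75,800/11000.0)×211 + (11000.0/2)×0.17×£173.80 = £13,337,996.98.
Lowest total cost is £13,295,848.52 at Q = 1036.9.

Q* ≈ 1,037 panels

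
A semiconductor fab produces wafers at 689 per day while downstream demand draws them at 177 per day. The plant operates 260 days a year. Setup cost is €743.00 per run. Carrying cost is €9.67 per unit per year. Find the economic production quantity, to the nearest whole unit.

Q* ≈ 3,085 wafers

Annual demand D = 177 × 260 = 46,020.
Production build-up factor (1 − d/p) = 1 − 177/689 = 0.7431.
Q* = √(2DS / (H(1 − d/p))) = √(2 × 46,020 × 743 / (9.67 × 0.7431)).
= √(68,385,720 / 7.1858) ≈ 3084.921.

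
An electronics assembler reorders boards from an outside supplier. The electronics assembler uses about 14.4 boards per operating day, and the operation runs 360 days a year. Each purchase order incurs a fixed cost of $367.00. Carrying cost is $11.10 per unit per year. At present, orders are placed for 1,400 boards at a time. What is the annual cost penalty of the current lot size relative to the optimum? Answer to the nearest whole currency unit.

Extra cost ≈ $2,630 per year

Annual demand D = 14.4 × 360 = 5,184.
EOQ = √(2DS/H) = √(2 × 5,184 × 367 / 11.1) ≈ 585.49.
Cost at Q* = (D/Q*)S + (Q*/2)H = √(2DSH) ≈ $6,498.93.
Cost at Q = 1,400: (5,184/1,400)×367 + (1,400/2)×11.1 = $1,358.95 + $7,770.00 = $9,128.95.
Excess = $9,128.95 − $6,498.93 = $2,630.02.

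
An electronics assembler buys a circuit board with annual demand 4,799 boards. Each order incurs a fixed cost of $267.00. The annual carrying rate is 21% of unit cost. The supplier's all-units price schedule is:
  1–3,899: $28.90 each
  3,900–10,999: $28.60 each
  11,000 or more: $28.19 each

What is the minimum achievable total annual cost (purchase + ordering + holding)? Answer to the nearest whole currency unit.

TC* ≈ $142,635

Holding cost per unit per year at price C is H = 0.21·C.
Evaluate total cost at each tier's feasible EOQ or, if the EOQ is below the tier, at the tier's minimum quantity.
EOQ at $28.90 = 649.8 (feasible in tier 1): TC = 4,799×$28.90 + (4,799/649.8)×267 + (649.8/2)×0.21×$28.90 = $142,634.81.
EOQ at $28.60 = 653.2 < 3900, so use break Q=3900: TC = 4,799×$28.60 + (4,799/3900.0)×267 + (3900.0/2)×0.21×$28.60 = $149,291.65.
EOQ at $28.19 = 657.9 < 11000, so use break Q=11000: TC = 4,799×$28.19 + (4,799/11000.0)×267 + (11000.0/2)×0.21×$28.19 = $167,959.74.
Lowest total cost among the candidates is at Q = 649.8.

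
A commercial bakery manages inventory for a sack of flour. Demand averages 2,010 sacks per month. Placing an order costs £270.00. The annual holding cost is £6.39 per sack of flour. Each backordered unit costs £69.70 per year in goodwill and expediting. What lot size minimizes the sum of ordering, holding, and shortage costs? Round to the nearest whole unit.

Annual demand D = 2,010 × 12 = 24,120.
With planned backorders, Q* = √(2DS/H) · √((H+B)/B).
√(2DS/H) = √(2 × 24,120 × 270 / 6.39) = 1427.694.
√((H+B)/B) = √((6.39+69.7)/69.7) = 1.0448.
Q* ≈ 1491.703.

Q* ≈ 1,492 sacks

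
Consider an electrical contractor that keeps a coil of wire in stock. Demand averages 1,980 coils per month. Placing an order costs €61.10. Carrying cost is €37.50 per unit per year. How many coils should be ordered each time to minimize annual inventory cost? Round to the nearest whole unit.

Annual demand D = 1,980 × 12 = 23,760.
EOQ = √(2DS / H) = √(2 × 23,760 × 61.1 / 37.5).
= √(2,903,472 / 37.5) = √77,425.92 ≈ 278.255.

Q* ≈ 278 coils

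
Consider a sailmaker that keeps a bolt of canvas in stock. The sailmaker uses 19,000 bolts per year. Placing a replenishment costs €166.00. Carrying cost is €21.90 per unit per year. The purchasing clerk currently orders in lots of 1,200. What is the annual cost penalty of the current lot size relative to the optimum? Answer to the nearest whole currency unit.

Extra cost ≈ €4,015 per year

EOQ = √(2DS/H) = √(2 × 19,000 × 166 / 21.9) ≈ 536.69.
Cost at Q* = (D/Q*)S + (Q*/2)H = √(2DSH) ≈ €11,753.52.
Cost at Q = 1,200: (19,000/1,200)×166 + (1,200/2)×21.9 = €2,628.33 + €13,140.00 = €15,768.33.
Excess = €15,768.33 − €11,753.52 = €4,014.81.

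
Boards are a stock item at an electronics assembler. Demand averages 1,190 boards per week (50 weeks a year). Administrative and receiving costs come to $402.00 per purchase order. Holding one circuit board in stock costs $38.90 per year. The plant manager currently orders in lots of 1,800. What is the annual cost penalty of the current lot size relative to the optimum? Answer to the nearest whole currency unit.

Extra cost ≈ $5,160 per year

Annual demand D = 1,190 × 50 = 59,500.
EOQ = √(2DS/H) = √(2 × 59,500 × 402 / 38.9) ≈ 1108.95.
Cost at Q* = (D/Q*)S + (Q*/2)H = √(2DSH) ≈ $43,138.13.
Cost at Q = 1,800: (59,500/1,800)×402 + (1,800/2)×38.9 = $13,288.33 + $35,010.00 = $48,298.33.
Excess = $48,298.33 − $43,138.13 = $5,160.20.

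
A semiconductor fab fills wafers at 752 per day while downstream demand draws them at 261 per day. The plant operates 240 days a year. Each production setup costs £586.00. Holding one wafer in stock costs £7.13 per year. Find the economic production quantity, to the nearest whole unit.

Annual demand D = 261 × 240 = 62,640.
Production build-up factor (1 − d/p) = 1 − 261/752 = 0.6529.
Q* = √(2DS / (H(1 − d/p))) = √(2 × 62,640 × 586 / (7.13 × 0.6529)).
= √(73,414,080 / 4.6554) ≈ 3971.121.

Q* ≈ 3,971 wafers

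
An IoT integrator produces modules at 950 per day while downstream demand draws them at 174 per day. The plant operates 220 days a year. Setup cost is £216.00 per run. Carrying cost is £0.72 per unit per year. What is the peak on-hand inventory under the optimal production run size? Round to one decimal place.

I_max ≈ 4,331.4 modules

Annual demand D = 174 × 220 = 38,280.
Production build-up factor (1 − d/p) = 1 − 174/950 = 0.8168.
Q* = √(2DS / (H(1 − d/p))) = √(2 × 38,280 × 216 / (0.72 × 0.8168)).
= √(16,536,960 / 0.5881) ≈ 5302.645.
Maximum inventory = Q*(1 − d/p) = 5302.645 × 0.8168 ≈ 4331.423.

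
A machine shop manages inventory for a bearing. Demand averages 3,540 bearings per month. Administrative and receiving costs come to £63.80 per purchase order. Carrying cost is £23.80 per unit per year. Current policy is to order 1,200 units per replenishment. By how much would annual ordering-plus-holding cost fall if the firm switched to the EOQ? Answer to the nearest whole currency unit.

Annual demand D = 3,540 × 12 = 42,480.
EOQ = √(2DS/H) = √(2 × 42,480 × 63.8 / 23.8) ≈ 477.23.
Cost at Q* = (D/Q*)S + (Q*/2)H = √(2DSH) ≈ £11,358.11.
Cost at Q = 1,200: (42,480/1,200)×63.8 + (1,200/2)×23.8 = £2,258.52 + £14,280.00 = £16,538.52.
Excess = £16,538.52 − £11,358.11 = £5,180.41.

Extra cost ≈ £5,180 per year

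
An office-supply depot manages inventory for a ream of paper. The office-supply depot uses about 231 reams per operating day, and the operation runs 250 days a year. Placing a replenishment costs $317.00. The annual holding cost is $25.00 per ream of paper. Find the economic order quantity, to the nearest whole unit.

Annual demand D = 231 × 250 = 57,750.
EOQ = √(2DS / H) = √(2 × 57,750 × 317 / 25).
= √(36,613,500 / 25) = √1,464,540 ≈ 1210.182.

Q* ≈ 1,210 reams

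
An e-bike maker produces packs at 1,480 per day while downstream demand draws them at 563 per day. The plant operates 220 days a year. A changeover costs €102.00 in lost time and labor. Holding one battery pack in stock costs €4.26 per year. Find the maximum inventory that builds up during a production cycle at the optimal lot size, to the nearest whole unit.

I_max ≈ 1,917 packs

Annual demand D = 563 × 220 = 123,860.
Production build-up factor (1 − d/p) = 1 − 563/1,480 = 0.6196.
Q* = √(2DS / (H(1 − d/p))) = √(2 × 123,860 × 102 / (4.26 × 0.6196)).
= √(25,267,440 / 2.6395) ≈ 3094.012.
Maximum inventory = Q*(1 − d/p) = 3094.012 × 0.6196 ≈ 1917.033.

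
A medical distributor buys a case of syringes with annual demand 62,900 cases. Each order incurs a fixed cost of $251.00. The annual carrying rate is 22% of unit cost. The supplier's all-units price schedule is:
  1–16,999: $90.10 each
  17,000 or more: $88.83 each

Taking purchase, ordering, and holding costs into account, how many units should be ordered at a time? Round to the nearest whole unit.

Q* ≈ 1,262 cases

Holding cost per unit per year at price C is H = 0.22·C.
For each price level, check whether its EOQ is feasible; otherwise the best quantity at that price is the breakpoint.
EOQ at $90.10 = 1262.1 (feasible in tier 1): TC = 62,900×$90.10 + (62,900/1262.1)×251 + (1262.1/2)×0.22×$90.10 = $5,692,307.90.
EOQ at $88.83 = 1271.1 < 17000, so use break Q=17000: TC = 62,900×$88.83 + (62,900/17000.0)×251 + (17000.0/2)×0.22×$88.83 = $5,754,447.80.
Lowest total cost is $5,692,307.90 at Q = 1262.1.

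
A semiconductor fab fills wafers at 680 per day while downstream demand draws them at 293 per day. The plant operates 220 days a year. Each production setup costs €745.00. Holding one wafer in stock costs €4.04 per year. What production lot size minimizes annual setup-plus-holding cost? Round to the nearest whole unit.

Annual demand D = 293 × 220 = 64,460.
Production build-up factor (1 − d/p) = 1 − 293/680 = 0.5691.
Q* = √(2DS / (H(1 − d/p))) = √(2 × 64,460 × 745 / (4.04 × 0.5691)).
= √(96,045,400 / 2.2992) ≈ 6463.185.

Q* ≈ 6,463 wafers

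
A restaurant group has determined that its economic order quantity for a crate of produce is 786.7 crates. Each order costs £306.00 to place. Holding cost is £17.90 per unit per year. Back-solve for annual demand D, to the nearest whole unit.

Invert the EOQ relation Q*² = 2DS/H.
From Q* = √(2DS/H): D = Q*²H / (2S) = 786.7² × 17.9 / (2 × 306) = 18101.723.

D ≈ 18,102 crates per year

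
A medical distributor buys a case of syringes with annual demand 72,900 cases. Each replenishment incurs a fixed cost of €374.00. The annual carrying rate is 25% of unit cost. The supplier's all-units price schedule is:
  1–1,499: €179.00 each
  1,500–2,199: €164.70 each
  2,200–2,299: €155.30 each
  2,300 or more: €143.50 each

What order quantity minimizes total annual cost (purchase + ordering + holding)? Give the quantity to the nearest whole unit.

Holding cost per unit per year at price C is H = 0.25·C.
Candidates are each tier's EOQ (if it falls in that tier) and each price-break quantity.
EOQ at €179.00 = 1103.9 (feasible in tier 1): TC = 72,900×€179.00 + (72,900/1103.9)×374 + (1103.9/2)×0.25×€179.00 = €13,098,498.20.
EOQ at €164.70 = 1150.8 < 1500, so use break Q=1500: TC = 72,900×€164.70 + (72,900/1500.0)×374 + (1500.0/2)×0.25×€164.70 = €12,055,687.65.
EOQ at €155.30 = 1185.1 < 2200, so use break Q=2200: TC = 72,900×€155.30 + (72,900/2200.0)×374 + (2200.0/2)×0.25×€155.30 = €11,376,470.50.
EOQ at €143.50 = 1232.9 < 2300, so use break Q=2300: TC = 72,900×€143.50 + (72,900/2300.0)×374 + (2300.0/2)×0.25×€143.50 = €10,514,260.42.
Lowest total cost is €10,514,260.42 at Q = 2300.0.

Q* ≈ 2,300 cases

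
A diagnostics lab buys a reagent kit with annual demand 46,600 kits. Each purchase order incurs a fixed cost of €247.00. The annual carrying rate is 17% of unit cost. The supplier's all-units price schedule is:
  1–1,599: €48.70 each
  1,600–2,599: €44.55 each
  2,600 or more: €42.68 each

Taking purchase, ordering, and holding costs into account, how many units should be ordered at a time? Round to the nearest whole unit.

Q* ≈ 2,600 kits

Holding cost per unit per year at price C is H = 0.17·C.
Candidates are each tier's EOQ (if it falls in that tier) and each price-break quantity.
Tier 1 (€48.70): EOQ = 1667.5 exceeds tier's upper bound 1599, so this tier is dominated.
EOQ at €44.55 = 1743.4 (feasible in tier 2): TC = 46,600×€44.55 + (46,600/1743.4)×247 + (1743.4/2)×0.17×€44.55 = €2,089,233.98.
EOQ at €42.68 = 1781.2 < 2600, so use break Q=2600: TC = 46,600×€42.68 + (46,600/2600.0)×247 + (2600.0/2)×0.17×€42.68 = €2,002,747.28.
Lowest total cost is €2,002,747.28 at Q = 2600.0.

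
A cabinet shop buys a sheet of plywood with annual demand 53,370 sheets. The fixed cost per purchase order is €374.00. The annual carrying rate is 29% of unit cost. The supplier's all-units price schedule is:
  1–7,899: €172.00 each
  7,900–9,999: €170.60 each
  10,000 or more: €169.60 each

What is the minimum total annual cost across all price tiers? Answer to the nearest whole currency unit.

Holding cost per unit per year at price C is H = 0.29·C.
For each price level, check whether its EOQ is feasible; otherwise the best quantity at that price is the breakpoint.
EOQ at €172.00 = 894.6 (feasible in tier 1): TC = 53,370×€172.00 + (53,370/894.6)×374 + (894.6/2)×0.29×€172.00 = €9,224,263.40.
EOQ at €170.60 = 898.3 < 7900, so use break Q=7900: TC = 53,370×€170.60 + (53,370/7900.0)×374 + (7900.0/2)×0.29×€170.60 = €9,302,870.93.
EOQ at €169.60 = 900.9 < 10000, so use break Q=10000: TC = 53,370×€169.60 + (53,370/10000.0)×374 + (10000.0/2)×0.29×€169.60 = €9,299,468.04.
Lowest total cost among the candidates is at Q = 894.6.

TC* ≈ €9,224,263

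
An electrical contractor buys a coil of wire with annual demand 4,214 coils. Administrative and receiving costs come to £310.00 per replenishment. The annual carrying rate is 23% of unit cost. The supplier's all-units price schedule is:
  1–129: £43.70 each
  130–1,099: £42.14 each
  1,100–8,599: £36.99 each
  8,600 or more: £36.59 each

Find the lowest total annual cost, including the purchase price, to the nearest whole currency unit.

TC* ≈ £161,743

Holding cost per unit per year at price C is H = 0.23·C.
Candidates are each tier's EOQ (if it falls in that tier) and each price-break quantity.
Tier 1 (£43.70): EOQ = 509.8 exceeds tier's upper bound 129, so this tier is dominated.
EOQ at £42.14 = 519.2 (feasible in tier 2): TC = 4,214×£42.14 + (4,214/519.2)×310 + (519.2/2)×0.23×£42.14 = £182,610.12.
EOQ at £36.99 = 554.2 < 1100, so use break Q=1100: TC = 4,214×£36.99 + (4,214/1100.0)×310 + (1100.0/2)×0.23×£36.99 = £161,742.68.
EOQ at £36.59 = 557.2 < 8600, so use break Q=8600: TC = 4,214×£36.59 + (4,214/8600.0)×310 + (8600.0/2)×0.23×£36.59 = £190,529.67.
Lowest total cost among the candidates is at Q = 1100.0.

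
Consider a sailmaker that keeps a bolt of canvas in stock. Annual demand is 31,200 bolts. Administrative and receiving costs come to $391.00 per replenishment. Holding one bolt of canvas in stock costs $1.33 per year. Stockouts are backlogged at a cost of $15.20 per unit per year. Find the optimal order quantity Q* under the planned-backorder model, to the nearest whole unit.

Q* ≈ 4,467 bolts

With planned backorders, Q* = √(2DS/H) · √((H+B)/B).
√(2DS/H) = √(2 × 31,200 × 391 / 1.33) = 4283.067.
√((H+B)/B) = √((1.33+15.2)/15.2) = 1.0428.
Q* ≈ 4466.522.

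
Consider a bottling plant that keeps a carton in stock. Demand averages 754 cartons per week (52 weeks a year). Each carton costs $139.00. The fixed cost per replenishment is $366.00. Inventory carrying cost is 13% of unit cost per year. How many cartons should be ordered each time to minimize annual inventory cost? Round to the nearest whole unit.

Annual demand D = 754 × 52 = 39,208.
Holding cost H = 0.13 × $139.00 = $18.0700 per unit per year.
EOQ = √(2DS / H) = √(2 × 39,208 × 366 / 18.07).
= √(28,700,256 / 18.07) = √1,588,282.0144 ≈ 1260.271.

Q* ≈ 1,260 cartons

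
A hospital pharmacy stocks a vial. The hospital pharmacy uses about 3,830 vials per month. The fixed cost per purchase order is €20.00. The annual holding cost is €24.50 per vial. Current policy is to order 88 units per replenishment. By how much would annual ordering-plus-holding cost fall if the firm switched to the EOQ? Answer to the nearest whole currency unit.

Annual demand D = 3,830 × 12 = 45,960.
EOQ = √(2DS/H) = √(2 × 45,960 × 20 / 24.5) ≈ 273.93.
Cost at Q* = (D/Q*)S + (Q*/2)H = √(2DSH) ≈ €6,711.24.
Cost at Q = 88: (45,960/88)×20 + (88/2)×24.5 = €10,445.45 + €1,078.00 = €11,523.45.
Excess = €11,523.45 − €6,711.24 = €4,812.21.

Extra cost ≈ €4,812 per year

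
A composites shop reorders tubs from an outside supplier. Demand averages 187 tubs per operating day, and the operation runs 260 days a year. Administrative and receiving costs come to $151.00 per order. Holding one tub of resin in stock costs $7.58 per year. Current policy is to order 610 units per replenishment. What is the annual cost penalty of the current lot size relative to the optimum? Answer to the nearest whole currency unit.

Extra cost ≈ $3,798 per year

Annual demand D = 187 × 260 = 48,620.
EOQ = √(2DS/H) = √(2 × 48,620 × 151 / 7.58) ≈ 1391.80.
Cost at Q* = (D/Q*)S + (Q*/2)H = √(2DSH) ≈ $10,549.83.
Cost at Q = 610: (48,620/610)×151 + (610/2)×7.58 = $12,035.44 + $2,311.90 = $14,347.34.
Excess = $14,347.34 − $10,549.83 = $3,797.51.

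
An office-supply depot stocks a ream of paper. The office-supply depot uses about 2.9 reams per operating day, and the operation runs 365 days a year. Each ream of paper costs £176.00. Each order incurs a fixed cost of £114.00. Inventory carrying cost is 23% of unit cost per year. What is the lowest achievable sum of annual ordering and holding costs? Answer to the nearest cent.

Annual demand D = 2.9 × 365 = 1,058.5.
Holding cost H = 0.23 × £176.00 = £40.4800 per unit per year.
The optimal lot size = √(2DS/H) = √(2 × 1,058.5 × 114 / 40.48) ≈ 77.21.
At the optimum the two cost components are equal, so total cost = 2·(Q*/2)H = Q*·H.
Minimum total = √(2DSH) = √(2 × 1,058.5 × 114 × 40.48) ≈ 3125.598.

TC* ≈ £3,125.60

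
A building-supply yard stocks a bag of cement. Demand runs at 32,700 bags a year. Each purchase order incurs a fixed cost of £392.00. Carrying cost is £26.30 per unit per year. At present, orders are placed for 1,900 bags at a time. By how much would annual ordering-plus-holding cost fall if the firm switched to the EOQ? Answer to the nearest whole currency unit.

EOQ = √(2DS/H) = √(2 × 32,700 × 392 / 26.3) ≈ 987.31.
Cost at Q* = (D/Q*)S + (Q*/2)H = √(2DSH) ≈ £25,966.28.
Cost at Q = 1,900: (32,700/1,900)×392 + (1,900/2)×26.3 = £6,746.53 + £24,985.00 = £31,731.53.
Excess = £31,731.53 − £25,966.28 = £5,765.24.

Extra cost ≈ £5,765 per year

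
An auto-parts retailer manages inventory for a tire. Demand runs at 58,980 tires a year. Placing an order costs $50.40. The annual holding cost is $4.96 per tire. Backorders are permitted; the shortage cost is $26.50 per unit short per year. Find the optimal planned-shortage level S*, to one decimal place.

S* ≈ 188.1 tires

With planned backorders, Q* = √(2DS/H) · √((H+B)/B).
√(2DS/H) = √(2 × 58,980 × 50.4 / 4.96) = 1094.818.
√((H+B)/B) = √((4.96+26.5)/26.5) = 1.0896.
Q* ≈ 1192.884.
S* = Q* · H/(H+B) = 1192.884 × 4.96/31.46 ≈ 188.071.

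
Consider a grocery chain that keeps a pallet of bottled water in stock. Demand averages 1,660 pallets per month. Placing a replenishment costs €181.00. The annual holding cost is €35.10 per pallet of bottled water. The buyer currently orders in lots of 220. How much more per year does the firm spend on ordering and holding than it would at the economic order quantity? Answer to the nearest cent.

Annual demand D = 1,660 × 12 = 19,920.
EOQ = √(2DS/H) = √(2 × 19,920 × 181 / 35.1) ≈ 453.26.
Cost at Q* = (D/Q*)S + (Q*/2)H = √(2DSH) ≈ €15,909.35.
Cost at Q = 220: (19,920/220)×181 + (220/2)×35.1 = €16,388.73 + €3,861.00 = €20,249.73.
Excess = €20,249.73 − €15,909.35 = €4,340.37.

Extra cost ≈ €4,340.37 per year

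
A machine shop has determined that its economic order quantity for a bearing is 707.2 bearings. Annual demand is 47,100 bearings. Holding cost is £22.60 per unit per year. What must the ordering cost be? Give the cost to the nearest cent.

Squaring Q* = √(2DS/H) gives Q*² = 2DS/H.
From Q* = √(2DS/H): S = Q*²H / (2D) = 707.2² × 22.6 / (2 × 47,100) = 119.9892.

S ≈ £119.99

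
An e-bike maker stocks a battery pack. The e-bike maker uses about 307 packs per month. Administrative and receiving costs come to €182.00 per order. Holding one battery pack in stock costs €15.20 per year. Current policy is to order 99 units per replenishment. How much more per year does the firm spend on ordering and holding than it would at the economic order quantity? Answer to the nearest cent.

Extra cost ≈ €3,010.27 per year

Annual demand D = 307 × 12 = 3,684.
EOQ = √(2DS/H) = √(2 × 3,684 × 182 / 15.2) ≈ 297.02.
Cost at Q* = (D/Q*)S + (Q*/2)H = √(2DSH) ≈ €4,514.74.
Cost at Q = 99: (3,684/99)×182 + (99/2)×15.2 = €6,772.61 + €752.40 = €7,525.01.
Excess = €7,525.01 − €4,514.74 = €3,010.27.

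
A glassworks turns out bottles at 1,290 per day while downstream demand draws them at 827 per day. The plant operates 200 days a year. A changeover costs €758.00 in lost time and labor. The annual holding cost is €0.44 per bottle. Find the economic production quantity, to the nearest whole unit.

Annual demand D = 827 × 200 = 165,400.
Production build-up factor (1 − d/p) = 1 − 827/1,290 = 0.3589.
Q* = √(2DS / (H(1 − d/p))) = √(2 × 165,400 × 758 / (0.44 × 0.3589)).
= √(250,746,400 / 0.1579) ≈ 39846.977.

Q* ≈ 39,847 bottles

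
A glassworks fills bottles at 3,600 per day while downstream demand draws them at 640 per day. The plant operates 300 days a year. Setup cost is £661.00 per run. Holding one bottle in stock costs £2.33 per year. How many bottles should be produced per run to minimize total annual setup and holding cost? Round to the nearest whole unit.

Q* ≈ 11,510 bottles

Annual demand D = 640 × 300 = 192,000.
Production build-up factor (1 − d/p) = 1 − 640/3,600 = 0.8222.
Q* = √(2DS / (H(1 − d/p))) = √(2 × 192,000 × 661 / (2.33 × 0.8222)).
= √(253,824,000 / 1.9158) ≈ 11510.489.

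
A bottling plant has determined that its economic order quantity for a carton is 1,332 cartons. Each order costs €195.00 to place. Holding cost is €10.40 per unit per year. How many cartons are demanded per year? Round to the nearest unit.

D ≈ 47,313 cartons per year

Invert the EOQ relation Q*² = 2DS/H.
From Q* = √(2DS/H): D = Q*²H / (2S) = 1,332² × 10.4 / (2 × 195) = 47312.640.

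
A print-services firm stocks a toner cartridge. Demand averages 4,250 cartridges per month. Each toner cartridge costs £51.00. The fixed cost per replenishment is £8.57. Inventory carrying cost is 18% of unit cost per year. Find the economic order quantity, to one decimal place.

Annual demand D = 4,250 × 12 = 51,000.
Holding cost H = 0.18 × £51.00 = £9.1800 per unit per year.
EOQ = √(2DS / H) = √(2 × 51,000 × 8.57 / 9.18).
= √(874,140 / 9.18) = √95,222.2222 ≈ 308.581.

Q* ≈ 308.6 cartridges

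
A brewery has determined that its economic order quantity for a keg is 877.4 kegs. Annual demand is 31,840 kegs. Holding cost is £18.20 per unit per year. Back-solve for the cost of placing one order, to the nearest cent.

Squaring Q* = √(2DS/H) gives Q*² = 2DS/H.
From Q* = √(2DS/H): S = Q*²H / (2D) = 877.4² × 18.2 / (2 × 31,840) = 220.0207.

S ≈ £220.02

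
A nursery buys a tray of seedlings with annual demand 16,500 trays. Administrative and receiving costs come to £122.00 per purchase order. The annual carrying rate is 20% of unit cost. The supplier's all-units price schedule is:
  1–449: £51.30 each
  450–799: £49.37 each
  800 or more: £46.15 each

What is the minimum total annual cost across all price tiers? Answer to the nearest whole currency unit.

Holding cost per unit per year at price C is H = 0.20·C.
Evaluate total cost at each tier's feasible EOQ or, if the EOQ is below the tier, at the tier's minimum quantity.
Tier 1 (£51.30): EOQ = 626.4 exceeds tier's upper bound 449, so this tier is dominated.
EOQ at £49.37 = 638.5 (feasible in tier 2): TC = 16,500×£49.37 + (16,500/638.5)×122 + (638.5/2)×0.20×£49.37 = £820,909.98.
EOQ at £46.15 = 660.4 < 800, so use break Q=800: TC = 16,500×£46.15 + (16,500/800.0)×122 + (800.0/2)×0.20×£46.15 = £767,683.25.
Lowest total cost among the candidates is at Q = 800.0.

TC* ≈ £767,683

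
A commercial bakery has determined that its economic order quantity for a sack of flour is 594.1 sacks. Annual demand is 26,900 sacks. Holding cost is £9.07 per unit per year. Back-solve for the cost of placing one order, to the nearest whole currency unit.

S ≈ £60

Squaring Q* = √(2DS/H) gives Q*² = 2DS/H.
From Q* = √(2DS/H): S = Q*²H / (2D) = 594.1² × 9.07 / (2 × 26,900) = 59.5037.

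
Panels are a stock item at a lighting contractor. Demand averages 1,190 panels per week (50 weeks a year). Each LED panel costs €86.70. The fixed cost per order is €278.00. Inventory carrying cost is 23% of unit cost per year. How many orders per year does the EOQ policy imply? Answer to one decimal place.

N ≈ 46.2 orders per year

Annual demand D = 1,190 × 50 = 59,500.
Holding cost H = 0.23 × €86.70 = €19.9410 per unit per year.
EOQ = √(2DS/H) = √(2 × 59,500 × 278 / 19.941) ≈ 1288.02.
Orders per year = D / Q* = 59,500 / 1288.02 ≈ 46.195.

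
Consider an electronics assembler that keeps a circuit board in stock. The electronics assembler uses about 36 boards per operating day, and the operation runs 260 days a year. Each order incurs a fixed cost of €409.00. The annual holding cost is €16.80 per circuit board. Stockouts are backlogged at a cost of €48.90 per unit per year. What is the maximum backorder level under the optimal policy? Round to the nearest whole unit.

Annual demand D = 36 × 260 = 9,360.
With planned backorders, Q* = √(2DS/H) · √((H+B)/B).
√(2DS/H) = √(2 × 9,360 × 409 / 16.8) = 675.087.
√((H+B)/B) = √((16.8+48.9)/48.9) = 1.1591.
Q* ≈ 782.507.
S* = Q* · H/(H+B) = 782.507 × 16.8/65.7 ≈ 200.093.

S* ≈ 200 boards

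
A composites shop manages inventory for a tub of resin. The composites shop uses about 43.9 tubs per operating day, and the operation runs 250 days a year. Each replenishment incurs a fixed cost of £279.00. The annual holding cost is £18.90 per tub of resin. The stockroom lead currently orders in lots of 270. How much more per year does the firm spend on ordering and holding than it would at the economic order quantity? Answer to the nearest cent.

Annual demand D = 43.9 × 250 = 10,975.
EOQ = √(2DS/H) = √(2 × 10,975 × 279 / 18.9) ≈ 569.23.
Cost at Q* = (D/Q*)S + (Q*/2)H = √(2DSH) ≈ £10,758.46.
Cost at Q = 270: (10,975/270)×279 + (270/2)×18.9 = £11,340.83 + £2,551.50 = £13,892.33.
Excess = £13,892.33 − £10,758.46 = £3,133.87.

Extra cost ≈ £3,133.87 per year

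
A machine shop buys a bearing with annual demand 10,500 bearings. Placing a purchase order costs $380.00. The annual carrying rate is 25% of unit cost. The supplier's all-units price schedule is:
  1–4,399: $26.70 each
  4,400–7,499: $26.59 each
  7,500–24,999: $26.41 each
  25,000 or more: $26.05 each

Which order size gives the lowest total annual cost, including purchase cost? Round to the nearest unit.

Q* ≈ 1,093 bearings

Holding cost per unit per year at price C is H = 0.25·C.
Candidates are each tier's EOQ (if it falls in that tier) and each price-break quantity.
EOQ at $26.70 = 1093.4 (feasible in tier 1): TC = 10,500×$26.70 + (10,500/1093.4)×380 + (1093.4/2)×0.25×$26.70 = $287,648.39.
EOQ at $26.59 = 1095.7 < 4400, so use break Q=4400: TC = 10,500×$26.59 + (10,500/4400.0)×380 + (4400.0/2)×0.25×$26.59 = $294,726.32.
EOQ at $26.41 = 1099.4 < 7500, so use break Q=7500: TC = 10,500×$26.41 + (10,500/7500.0)×380 + (7500.0/2)×0.25×$26.41 = $302,596.38.
EOQ at $26.05 = 1106.9 < 25000, so use break Q=25000: TC = 10,500×$26.05 + (10,500/25000.0)×380 + (25000.0/2)×0.25×$26.05 = $355,090.85.
Lowest total cost is $287,648.39 at Q = 1093.4.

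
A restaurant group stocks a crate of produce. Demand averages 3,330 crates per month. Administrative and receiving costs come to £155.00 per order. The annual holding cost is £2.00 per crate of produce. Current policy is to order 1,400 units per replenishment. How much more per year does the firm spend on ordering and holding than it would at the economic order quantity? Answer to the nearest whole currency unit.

Annual demand D = 3,330 × 12 = 39,960.
EOQ = √(2DS/H) = √(2 × 39,960 × 155 / 2) ≈ 2488.73.
Cost at Q* = (D/Q*)S + (Q*/2)H = √(2DSH) ≈ £4,977.47.
Cost at Q = 1,400: (39,960/1,400)×155 + (1,400/2)×2 = £4,424.14 + £1,400.00 = £5,824.14.
Excess = £5,824.14 − £4,977.47 = £846.67.

Extra cost ≈ £847 per year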